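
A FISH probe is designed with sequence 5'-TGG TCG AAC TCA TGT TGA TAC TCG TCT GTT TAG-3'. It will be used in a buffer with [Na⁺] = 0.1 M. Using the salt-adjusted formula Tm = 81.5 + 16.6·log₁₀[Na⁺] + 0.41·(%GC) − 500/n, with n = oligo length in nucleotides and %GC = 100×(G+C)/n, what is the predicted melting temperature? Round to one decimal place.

Length n = 33. Counting bases: C=6, G=8, T=13, A=6
G+C = 14, so %GC = 14/33 × 100 = 42.424%
Salt term: 16.6 × (-1) = -16.6
GC term: 0.41 × 42.424 = 17.394; length term: −500/33 = −15.152
Tm = 81.5 + (-16.6) + 17.394 − 15.152 = 67.142 → 67.1°C

67.1°C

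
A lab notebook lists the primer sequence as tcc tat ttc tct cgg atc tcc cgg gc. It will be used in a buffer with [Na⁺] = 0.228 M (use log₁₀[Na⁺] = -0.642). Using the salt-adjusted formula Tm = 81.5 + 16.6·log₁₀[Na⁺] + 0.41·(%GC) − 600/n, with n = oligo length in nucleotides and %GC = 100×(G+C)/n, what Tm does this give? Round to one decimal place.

Length n = 26. Scanning the sequence gives A=2, G=5, T=9, C=10.
G+C = 15, so %GC = 15/26 × 100 = 57.692%
Salt term: 16.6 × (-0.642) = -10.657
GC term: 0.41 × 57.692 = 23.654; length term: −600/26 = −23.077
Tm = 81.5 + (-10.657) + 23.654 − 23.077 = 71.42 → 71.4°C

71.4°C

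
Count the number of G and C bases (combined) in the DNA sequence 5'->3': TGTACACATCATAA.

4

C=3, G=1, A=6, T=4
Total G or C: 1 + 3 = 4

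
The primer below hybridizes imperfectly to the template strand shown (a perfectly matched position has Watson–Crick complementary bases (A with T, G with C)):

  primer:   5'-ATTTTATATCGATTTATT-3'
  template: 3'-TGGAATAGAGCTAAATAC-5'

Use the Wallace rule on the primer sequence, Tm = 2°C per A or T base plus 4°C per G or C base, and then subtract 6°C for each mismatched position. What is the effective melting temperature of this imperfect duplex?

16°C

Primer base counts: A=5, T=11, G=1, C=1 → A+T=16, G+C=2
Perfect-match Tm = 2(16) + 4(2) = 32 + 8 = 40°C
Mismatches (positions where the bases are not complementary): 4 (at positions 2, 3, 8, 18)
Effective Tm = 40 − 4×6 = 40 − 24 = 16°C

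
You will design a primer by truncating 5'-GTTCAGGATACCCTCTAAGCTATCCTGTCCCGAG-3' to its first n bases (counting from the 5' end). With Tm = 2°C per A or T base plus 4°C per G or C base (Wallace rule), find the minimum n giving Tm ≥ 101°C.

First 33 bases: GTTCAGGATACCCTCTAAGCTATCCTGTCCCGA → Tm = 100°C (< 101°C)
First 34 bases: GTTCAGGATACCCTCTAAGCTATCCTGTCCCGAG → Tm = 104°C (≥ 101°C)
Since every base adds ≥2°C, Tm only increases with n, so the threshold is first crossed at n = 34.

n = 34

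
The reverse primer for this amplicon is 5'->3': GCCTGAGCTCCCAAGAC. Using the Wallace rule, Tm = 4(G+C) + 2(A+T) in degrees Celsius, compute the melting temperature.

C=7, A=4, G=4, T=2
A+T = 6, G+C = 11
Tm = 4·11 + 2·6 = 44 + 12 = 56°C

56°C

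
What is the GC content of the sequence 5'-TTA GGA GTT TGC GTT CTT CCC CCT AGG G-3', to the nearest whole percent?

54%

Scanning the sequence gives G=8, C=7, A=3, T=10.
G+C = 8 + 7 = 15 out of 28 bases
%GC = 15/28 × 100 = 53.57% ≈ 54%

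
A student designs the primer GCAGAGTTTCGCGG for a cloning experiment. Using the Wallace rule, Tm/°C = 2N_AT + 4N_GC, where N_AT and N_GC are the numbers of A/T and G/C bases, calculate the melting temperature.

46°C

Base counts: A=2, C=3, T=3, G=6
A+T = 5, G+C = 9
Tm = 2×5 + 4×9 = 46°C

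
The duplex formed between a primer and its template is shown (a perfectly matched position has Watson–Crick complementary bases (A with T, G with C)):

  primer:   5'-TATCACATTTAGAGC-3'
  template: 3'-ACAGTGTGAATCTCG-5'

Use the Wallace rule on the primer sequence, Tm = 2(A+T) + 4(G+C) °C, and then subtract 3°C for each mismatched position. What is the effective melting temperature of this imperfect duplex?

34°C

Primer base counts: A=5, T=5, G=2, C=3 → A+T=10, G+C=5
Perfect-match Tm = 2(10) + 4(5) = 20 + 20 = 40°C
Mismatches (positions where the bases are not complementary): 2 (at positions 2, 8)
Effective Tm = 40 − 2×3 = 40 − 6 = 34°C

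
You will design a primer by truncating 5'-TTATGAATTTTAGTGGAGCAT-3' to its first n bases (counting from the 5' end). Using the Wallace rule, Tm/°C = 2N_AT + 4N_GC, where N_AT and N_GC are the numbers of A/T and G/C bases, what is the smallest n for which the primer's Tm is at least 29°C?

n = 13

First 12 bases: TTATGAATTTTA → Tm = 26°C (< 29°C)
First 13 bases: TTATGAATTTTAG → Tm = 30°C (≥ 29°C)
Since every base adds ≥2°C, Tm only increases with n, so the threshold is first crossed at n = 13.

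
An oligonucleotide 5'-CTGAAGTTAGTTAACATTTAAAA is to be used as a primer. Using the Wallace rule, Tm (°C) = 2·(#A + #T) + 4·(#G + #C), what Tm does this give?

56°C

G=3, A=10, T=8, C=2
A+T = 18, G+C = 5
Tm = 4·5 + 2·18 = 20 + 36 = 56°C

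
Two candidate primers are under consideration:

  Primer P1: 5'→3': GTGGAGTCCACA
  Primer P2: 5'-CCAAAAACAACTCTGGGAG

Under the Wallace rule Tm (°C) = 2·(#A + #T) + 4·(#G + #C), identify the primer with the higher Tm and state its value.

Primer P1: A+T=5, G+C=7 → Tm = 2(5)+4(7) = 38°C
Primer P2: A+T=10, G+C=9 → Tm = 2(10)+4(9) = 56°C
38°C vs 56°C → primer P2 is higher.

Primer P2, 56°C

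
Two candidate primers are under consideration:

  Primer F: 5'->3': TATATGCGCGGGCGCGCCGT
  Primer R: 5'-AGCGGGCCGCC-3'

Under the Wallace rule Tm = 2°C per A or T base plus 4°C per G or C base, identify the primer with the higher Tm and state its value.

Primer F: A+T=6, G+C=14 → Tm = 2(6)+4(14) = 68°C
Primer R: A+T=1, G+C=10 → Tm = 2(1)+4(10) = 42°C
68°C vs 42°C → primer F is higher.

Primer F, 68°C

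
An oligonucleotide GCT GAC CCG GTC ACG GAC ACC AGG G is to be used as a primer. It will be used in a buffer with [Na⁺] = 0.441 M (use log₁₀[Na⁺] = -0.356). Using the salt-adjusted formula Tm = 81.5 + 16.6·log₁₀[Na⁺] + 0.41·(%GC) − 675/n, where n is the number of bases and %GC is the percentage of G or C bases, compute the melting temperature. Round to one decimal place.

78.1°C

Length n = 25. A=5, G=9, T=2, C=9
G+C = 18, so %GC = 18/25 × 100 = 72%
Salt term: 16.6 × (-0.356) = -5.91
GC term: 0.41 × 72 = 29.52; length term: −675/25 = −27
Tm = 81.5 + (-5.91) + 29.52 − 27 = 78.11 → 78.1°C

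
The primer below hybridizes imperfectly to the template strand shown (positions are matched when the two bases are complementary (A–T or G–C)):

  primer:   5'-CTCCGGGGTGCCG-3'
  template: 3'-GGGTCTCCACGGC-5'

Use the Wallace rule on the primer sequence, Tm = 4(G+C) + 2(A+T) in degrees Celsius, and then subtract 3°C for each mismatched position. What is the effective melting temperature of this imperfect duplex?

39°C

Primer base counts: A=0, T=2, G=6, C=5 → A+T=2, G+C=11
Perfect-match Tm = 2(2) + 4(11) = 4 + 44 = 48°C
Mismatches (positions where the bases are not complementary): 3 (at positions 2, 4, 6)
Effective Tm = 48 − 3×3 = 48 − 9 = 39°C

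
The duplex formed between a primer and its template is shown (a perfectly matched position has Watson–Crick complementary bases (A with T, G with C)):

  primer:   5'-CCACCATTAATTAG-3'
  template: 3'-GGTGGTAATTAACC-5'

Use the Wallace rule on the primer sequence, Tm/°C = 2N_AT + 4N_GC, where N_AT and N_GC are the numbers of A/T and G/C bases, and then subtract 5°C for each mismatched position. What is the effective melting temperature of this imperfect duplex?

Primer base counts: A=5, T=4, G=1, C=4 → A+T=9, G+C=5
Perfect-match Tm = 2(9) + 4(5) = 18 + 20 = 38°C
Mismatches (positions where the bases are not complementary): 1 (at position 13)
Effective Tm = 38 − 1×5 = 38 − 5 = 33°C

33°C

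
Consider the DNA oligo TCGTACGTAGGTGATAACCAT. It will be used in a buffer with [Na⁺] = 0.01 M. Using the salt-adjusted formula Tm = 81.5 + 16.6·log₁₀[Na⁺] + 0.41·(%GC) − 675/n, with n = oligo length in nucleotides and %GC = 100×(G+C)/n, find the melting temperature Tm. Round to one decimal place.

Length n = 21. Scanning the sequence gives T=6, G=5, C=4, A=6.
G+C = 9, so %GC = 9/21 × 100 = 42.857%
Salt term: 16.6 × (-2) = -33.2
GC term: 0.41 × 42.857 = 17.571; length term: −675/21 = −32.143
Tm = 81.5 + (-33.2) + 17.571 − 32.143 = 33.728 → 33.7°C

33.7°C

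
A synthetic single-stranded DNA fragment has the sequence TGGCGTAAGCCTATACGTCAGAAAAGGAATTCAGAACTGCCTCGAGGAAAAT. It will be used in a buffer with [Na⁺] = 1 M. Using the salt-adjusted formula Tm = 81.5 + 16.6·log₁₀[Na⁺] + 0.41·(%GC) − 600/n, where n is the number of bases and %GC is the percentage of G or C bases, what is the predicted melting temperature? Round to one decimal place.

88.1°C

Length n = 52. G=13, T=10, A=19, C=10
G+C = 23, so %GC = 23/52 × 100 = 44.231%
Salt term: 16.6 × (0) = 0
GC term: 0.41 × 44.231 = 18.135; length term: −600/52 = −11.538
Tm = 81.5 + (0) + 18.135 − 11.538 = 88.097 → 88.1°C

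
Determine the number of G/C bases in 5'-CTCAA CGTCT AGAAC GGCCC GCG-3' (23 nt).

Scanning the sequence gives A=5, C=9, T=3, G=6.
Total G or C: 6 + 9 = 15

15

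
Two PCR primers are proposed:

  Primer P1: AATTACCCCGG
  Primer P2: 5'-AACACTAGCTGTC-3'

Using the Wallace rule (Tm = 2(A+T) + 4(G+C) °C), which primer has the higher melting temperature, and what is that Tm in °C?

Primer P1: A+T=5, G+C=6 → Tm = 2(5)+4(6) = 34°C
Primer P2: A+T=7, G+C=6 → Tm = 2(7)+4(6) = 38°C
34°C vs 38°C → primer P2 is higher.

Primer P2, 38°C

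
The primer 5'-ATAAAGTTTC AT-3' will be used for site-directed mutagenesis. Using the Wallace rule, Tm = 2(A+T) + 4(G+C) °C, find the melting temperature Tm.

Base counts: C=1, T=5, A=5, G=1
So N_AT = 10 and N_GC = 2.
Tm = 4·2 + 2·10 = 8 + 20 = 28°C

28°C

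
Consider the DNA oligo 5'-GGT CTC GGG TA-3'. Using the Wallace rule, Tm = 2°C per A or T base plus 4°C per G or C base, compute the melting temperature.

Counting bases: G=5, T=3, C=2, A=1
A+T = 4, G+C = 7
Tm = 2(4) + 4(7) = 8 + 28 = 36°C

36°C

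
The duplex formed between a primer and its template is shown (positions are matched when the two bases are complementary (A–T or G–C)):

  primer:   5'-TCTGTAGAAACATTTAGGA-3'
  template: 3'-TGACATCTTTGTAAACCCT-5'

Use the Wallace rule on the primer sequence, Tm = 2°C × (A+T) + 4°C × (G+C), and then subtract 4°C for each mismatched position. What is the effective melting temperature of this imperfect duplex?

42°C

Primer base counts: A=7, T=6, G=4, C=2 → A+T=13, G+C=6
Perfect-match Tm = 2(13) + 4(6) = 26 + 24 = 50°C
Mismatches (positions where the bases are not complementary): 2 (at positions 1, 16)
Effective Tm = 50 − 2×4 = 50 − 8 = 42°C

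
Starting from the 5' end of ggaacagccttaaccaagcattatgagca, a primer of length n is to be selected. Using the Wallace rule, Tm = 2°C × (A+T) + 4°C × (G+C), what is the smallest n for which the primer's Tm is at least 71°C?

n = 25

First 24 bases: GGAACAGCCTTAACCAAGCATTAT → Tm = 68°C (< 71°C)
First 25 bases: GGAACAGCCTTAACCAAGCATTATG → Tm = 72°C (≥ 71°C)
Each additional base adds 2°C (A/T) or 4°C (G/C), so Tm is non-decreasing in n; n = 25 is the first length to reach 71°C.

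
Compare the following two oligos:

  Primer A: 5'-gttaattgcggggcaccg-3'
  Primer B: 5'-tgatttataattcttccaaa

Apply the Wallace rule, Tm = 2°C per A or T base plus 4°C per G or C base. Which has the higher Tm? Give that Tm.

Primer A, 58°C

Primer A: A+T=7, G+C=11 → Tm = 2(7)+4(11) = 58°C
Primer B: A+T=16, G+C=4 → Tm = 2(16)+4(4) = 48°C
58°C vs 48°C → primer A is higher.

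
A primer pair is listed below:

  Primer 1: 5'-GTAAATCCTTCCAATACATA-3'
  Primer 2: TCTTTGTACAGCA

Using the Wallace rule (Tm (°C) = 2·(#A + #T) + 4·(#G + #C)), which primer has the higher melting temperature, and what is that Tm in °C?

Primer 1: A+T=14, G+C=6 → Tm = 2(14)+4(6) = 52°C
Primer 2: A+T=8, G+C=5 → Tm = 2(8)+4(5) = 36°C
52°C vs 36°C → primer 1 is higher.

Primer 1, 52°C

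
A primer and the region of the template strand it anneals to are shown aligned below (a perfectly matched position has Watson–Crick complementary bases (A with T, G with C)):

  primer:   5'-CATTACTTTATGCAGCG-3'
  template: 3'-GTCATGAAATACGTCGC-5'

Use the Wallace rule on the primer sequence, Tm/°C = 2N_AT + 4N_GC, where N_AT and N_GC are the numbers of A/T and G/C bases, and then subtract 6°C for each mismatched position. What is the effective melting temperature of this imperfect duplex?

42°C

Primer base counts: A=4, T=6, G=3, C=4 → A+T=10, G+C=7
Perfect-match Tm = 2(10) + 4(7) = 20 + 28 = 48°C
Mismatches (positions where the bases are not complementary): 1 (at position 3)
Effective Tm = 48 − 1×6 = 48 − 6 = 42°C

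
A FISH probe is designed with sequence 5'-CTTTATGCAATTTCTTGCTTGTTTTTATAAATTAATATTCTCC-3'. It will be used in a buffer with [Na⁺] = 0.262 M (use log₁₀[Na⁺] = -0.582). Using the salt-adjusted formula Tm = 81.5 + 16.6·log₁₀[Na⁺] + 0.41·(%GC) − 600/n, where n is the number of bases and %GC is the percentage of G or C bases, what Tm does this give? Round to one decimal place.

67.4°C

Length n = 43. Scanning the sequence gives G=3, A=10, C=7, T=23.
G+C = 10, so %GC = 10/43 × 100 = 23.256%
Salt term: 16.6 × (-0.582) = -9.661
GC term: 0.41 × 23.256 = 9.535; length term: −600/43 = −13.953
Tm = 81.5 + (-9.661) + 9.535 − 13.953 = 67.421 → 67.4°C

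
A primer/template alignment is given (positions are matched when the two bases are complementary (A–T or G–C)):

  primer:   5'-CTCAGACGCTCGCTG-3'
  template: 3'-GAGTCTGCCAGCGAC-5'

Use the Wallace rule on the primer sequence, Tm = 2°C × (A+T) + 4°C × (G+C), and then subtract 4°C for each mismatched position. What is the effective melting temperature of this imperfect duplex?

Primer base counts: A=2, T=3, G=4, C=6 → A+T=5, G+C=10
Perfect-match Tm = 2(5) + 4(10) = 10 + 40 = 50°C
Mismatches (positions where the bases are not complementary): 1 (at position 9)
Effective Tm = 50 − 1×4 = 50 − 4 = 46°C

46°C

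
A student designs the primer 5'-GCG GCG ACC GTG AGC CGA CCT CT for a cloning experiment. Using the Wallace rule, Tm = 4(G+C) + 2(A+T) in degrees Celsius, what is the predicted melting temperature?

80°C

A=3, T=3, G=8, C=9
AT pairs contribute 6, GC pairs contribute 17.
Tm = 4·17 + 2·6 = 68 + 12 = 80°C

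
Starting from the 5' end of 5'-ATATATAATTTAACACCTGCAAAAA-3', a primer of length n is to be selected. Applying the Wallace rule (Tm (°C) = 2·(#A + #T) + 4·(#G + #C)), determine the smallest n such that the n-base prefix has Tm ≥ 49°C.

First 19 bases: ATATATAATTTAACACCTG → Tm = 46°C (< 49°C)
First 20 bases: ATATATAATTTAACACCTGC → Tm = 50°C (≥ 49°C)
Since every base adds ≥2°C, Tm only increases with n, so the threshold is first crossed at n = 20.

n = 20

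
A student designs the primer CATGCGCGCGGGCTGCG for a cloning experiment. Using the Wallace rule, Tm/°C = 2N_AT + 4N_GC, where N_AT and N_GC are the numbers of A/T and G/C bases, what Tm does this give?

62°C

Base counts: C=6, A=1, G=8, T=2
So N_AT = 3 and N_GC = 14.
Tm = 2(3) + 4(14) = 6 + 56 = 62°C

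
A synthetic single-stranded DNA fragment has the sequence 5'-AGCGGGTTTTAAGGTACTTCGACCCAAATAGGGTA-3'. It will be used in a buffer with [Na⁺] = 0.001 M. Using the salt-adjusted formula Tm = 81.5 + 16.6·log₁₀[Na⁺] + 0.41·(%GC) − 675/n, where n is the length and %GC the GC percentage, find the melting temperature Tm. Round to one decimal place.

Length n = 35. A=10, C=6, G=10, T=9
G+C = 16, so %GC = 16/35 × 100 = 45.714%
Salt term: 16.6 × (-3) = -49.8
GC term: 0.41 × 45.714 = 18.743; length term: −675/35 = −19.286
Tm = 81.5 + (-49.8) + 18.743 − 19.286 = 31.157 → 31.2°C

31.2°C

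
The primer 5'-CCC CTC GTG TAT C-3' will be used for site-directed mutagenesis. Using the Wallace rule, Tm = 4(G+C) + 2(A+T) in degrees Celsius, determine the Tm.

Base counts: G=2, C=6, T=4, A=1
A+T = 5, G+C = 8
Tm = 2(5) + 4(8) = 10 + 32 = 42°C

42°C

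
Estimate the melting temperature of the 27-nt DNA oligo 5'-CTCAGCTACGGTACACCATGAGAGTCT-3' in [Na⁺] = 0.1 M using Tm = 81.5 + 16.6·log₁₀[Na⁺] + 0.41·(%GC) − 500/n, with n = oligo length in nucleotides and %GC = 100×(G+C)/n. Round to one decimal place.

67.6°C

Length n = 27. T=6, A=7, G=6, C=8
G+C = 14, so %GC = 14/27 × 100 = 51.852%
Salt term: 16.6 × (-1) = -16.6
GC term: 0.41 × 51.852 = 21.259; length term: −500/27 = −18.519
Tm = 81.5 + (-16.6) + 21.259 − 18.519 = 67.64 → 67.6°C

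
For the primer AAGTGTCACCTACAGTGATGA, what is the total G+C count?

Scanning the sequence gives C=4, T=5, A=7, G=5.
G+C = 5 + 4 = 9

9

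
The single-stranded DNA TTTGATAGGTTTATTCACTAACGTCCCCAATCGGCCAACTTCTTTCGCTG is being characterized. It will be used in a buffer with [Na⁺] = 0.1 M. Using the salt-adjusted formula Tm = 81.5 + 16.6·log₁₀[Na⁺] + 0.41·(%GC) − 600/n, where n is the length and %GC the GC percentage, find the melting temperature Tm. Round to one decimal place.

70.9°C

Length n = 50. Counting bases: T=18, G=8, A=10, C=14
G+C = 22, so %GC = 22/50 × 100 = 44%
Salt term: 16.6 × (-1) = -16.6
GC term: 0.41 × 44 = 18.04; length term: −600/50 = −12
Tm = 81.5 + (-16.6) + 18.04 − 12 = 70.94 → 70.9°C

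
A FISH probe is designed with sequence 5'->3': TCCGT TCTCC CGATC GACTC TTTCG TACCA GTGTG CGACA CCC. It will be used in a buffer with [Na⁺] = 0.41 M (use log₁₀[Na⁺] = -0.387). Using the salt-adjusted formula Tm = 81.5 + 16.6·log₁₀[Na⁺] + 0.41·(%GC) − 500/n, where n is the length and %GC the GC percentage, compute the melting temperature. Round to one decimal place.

Length n = 43. Counting bases: C=17, T=12, G=8, A=6
G+C = 25, so %GC = 25/43 × 100 = 58.14%
Salt term: 16.6 × (-0.387) = -6.424
GC term: 0.41 × 58.14 = 23.837; length term: −500/43 = −11.628
Tm = 81.5 + (-6.424) + 23.837 − 11.628 = 87.285 → 87.3°C

87.3°C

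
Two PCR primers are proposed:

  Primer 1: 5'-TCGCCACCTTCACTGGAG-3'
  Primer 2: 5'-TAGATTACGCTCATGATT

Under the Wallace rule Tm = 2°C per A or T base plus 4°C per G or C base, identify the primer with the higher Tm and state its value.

Primer 1, 58°C

Primer 1: A+T=7, G+C=11 → Tm = 2(7)+4(11) = 58°C
Primer 2: A+T=12, G+C=6 → Tm = 2(12)+4(6) = 48°C
58°C vs 48°C → primer 1 is higher.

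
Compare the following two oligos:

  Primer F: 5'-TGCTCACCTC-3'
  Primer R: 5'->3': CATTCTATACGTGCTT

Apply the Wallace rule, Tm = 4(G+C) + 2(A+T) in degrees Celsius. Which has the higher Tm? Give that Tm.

Primer F: A+T=4, G+C=6 → Tm = 2(4)+4(6) = 32°C
Primer R: A+T=10, G+C=6 → Tm = 2(10)+4(6) = 44°C
32°C vs 44°C → primer R is higher.

Primer R, 44°C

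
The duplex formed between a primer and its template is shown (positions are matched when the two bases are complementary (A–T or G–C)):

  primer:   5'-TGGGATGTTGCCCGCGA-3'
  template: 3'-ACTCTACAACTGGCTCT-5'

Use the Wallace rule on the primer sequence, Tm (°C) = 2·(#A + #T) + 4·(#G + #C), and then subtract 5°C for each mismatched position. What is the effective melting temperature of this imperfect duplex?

Primer base counts: A=2, T=4, G=7, C=4 → A+T=6, G+C=11
Perfect-match Tm = 2(6) + 4(11) = 12 + 44 = 56°C
Mismatches (positions where the bases are not complementary): 3 (at positions 3, 11, 15)
Effective Tm = 56 − 3×5 = 56 − 15 = 41°C

41°C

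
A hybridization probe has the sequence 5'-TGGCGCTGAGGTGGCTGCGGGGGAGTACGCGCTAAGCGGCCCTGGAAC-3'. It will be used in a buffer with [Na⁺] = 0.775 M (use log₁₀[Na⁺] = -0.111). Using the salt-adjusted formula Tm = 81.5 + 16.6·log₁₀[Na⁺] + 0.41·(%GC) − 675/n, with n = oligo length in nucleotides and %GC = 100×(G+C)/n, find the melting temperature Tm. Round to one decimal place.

94.6°C

Length n = 48. Base counts: C=12, G=22, T=7, A=7
G+C = 34, so %GC = 34/48 × 100 = 70.833%
Salt term: 16.6 × (-0.111) = -1.843
GC term: 0.41 × 70.833 = 29.042; length term: −675/48 = −14.062
Tm = 81.5 + (-1.843) + 29.042 − 14.062 = 94.637 → 94.6°C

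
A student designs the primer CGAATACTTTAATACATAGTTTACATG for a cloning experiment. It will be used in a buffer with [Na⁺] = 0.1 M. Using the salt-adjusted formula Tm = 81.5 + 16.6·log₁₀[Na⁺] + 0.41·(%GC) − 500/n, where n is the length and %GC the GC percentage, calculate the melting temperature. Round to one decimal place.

Length n = 27. Base counts: T=10, A=10, G=3, C=4
G+C = 7, so %GC = 7/27 × 100 = 25.926%
Salt term: 16.6 × (-1) = -16.6
GC term: 0.41 × 25.926 = 10.63; length term: −500/27 = −18.519
Tm = 81.5 + (-16.6) + 10.63 − 18.519 = 57.011 → 57.0°C

57.0°C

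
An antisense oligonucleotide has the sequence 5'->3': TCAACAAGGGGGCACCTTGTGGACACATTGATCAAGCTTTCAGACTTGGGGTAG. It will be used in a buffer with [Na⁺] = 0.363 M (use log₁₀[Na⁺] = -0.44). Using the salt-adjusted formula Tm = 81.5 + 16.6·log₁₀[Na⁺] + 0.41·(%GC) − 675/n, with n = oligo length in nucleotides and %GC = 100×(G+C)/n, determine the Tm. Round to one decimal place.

82.2°C

Length n = 54. Base counts: C=11, G=16, A=14, T=13
G+C = 27, so %GC = 27/54 × 100 = 50%
Salt term: 16.6 × (-0.44) = -7.304
GC term: 0.41 × 50 = 20.5; length term: −675/54 = −12.5
Tm = 81.5 + (-7.304) + 20.5 − 12.5 = 82.196 → 82.2°C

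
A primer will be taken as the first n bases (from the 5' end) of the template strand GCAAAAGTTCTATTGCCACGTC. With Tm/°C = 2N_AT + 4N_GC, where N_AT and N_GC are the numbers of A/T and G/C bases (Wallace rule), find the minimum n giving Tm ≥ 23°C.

First 8 bases: GCAAAAGT → Tm = 22°C (< 23°C)
First 9 bases: GCAAAAGTT → Tm = 24°C (≥ 23°C)
Each additional base adds 2°C (A/T) or 4°C (G/C), so Tm is non-decreasing in n; n = 9 is the first length to reach 23°C.

n = 9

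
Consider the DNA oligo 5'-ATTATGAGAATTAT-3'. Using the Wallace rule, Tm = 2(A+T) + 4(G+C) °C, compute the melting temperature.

32°C

Counting bases: C=0, A=6, T=6, G=2
So N_AT = 12 and N_GC = 2.
Tm = 2(12) + 4(2) = 24 + 8 = 32°C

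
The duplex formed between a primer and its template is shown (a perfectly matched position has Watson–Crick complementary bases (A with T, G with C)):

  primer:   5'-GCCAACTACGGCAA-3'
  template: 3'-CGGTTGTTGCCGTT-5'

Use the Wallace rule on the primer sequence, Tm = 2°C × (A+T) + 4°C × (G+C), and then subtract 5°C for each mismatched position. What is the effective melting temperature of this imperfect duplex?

39°C

Primer base counts: A=5, T=1, G=3, C=5 → A+T=6, G+C=8
Perfect-match Tm = 2(6) + 4(8) = 12 + 32 = 44°C
Mismatches (positions where the bases are not complementary): 1 (at position 7)
Effective Tm = 44 − 1×5 = 44 − 5 = 39°C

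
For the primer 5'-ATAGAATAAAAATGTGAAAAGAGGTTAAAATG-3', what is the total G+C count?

7

Counting bases: C=0, A=18, T=7, G=7
G+C = 7 + 0 = 7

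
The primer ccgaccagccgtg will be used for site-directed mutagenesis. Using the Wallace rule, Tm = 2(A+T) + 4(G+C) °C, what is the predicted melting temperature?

Base counts: T=1, A=2, G=4, C=6
So N_AT = 3 and N_GC = 10.
Tm = 2(3) + 4(10) = 6 + 40 = 46°C

46°C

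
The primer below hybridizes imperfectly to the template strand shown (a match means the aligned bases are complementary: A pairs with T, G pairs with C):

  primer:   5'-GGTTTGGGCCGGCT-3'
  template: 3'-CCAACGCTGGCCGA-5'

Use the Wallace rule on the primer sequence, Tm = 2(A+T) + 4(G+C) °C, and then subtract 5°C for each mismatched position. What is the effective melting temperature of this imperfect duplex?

33°C

Primer base counts: A=0, T=4, G=7, C=3 → A+T=4, G+C=10
Perfect-match Tm = 2(4) + 4(10) = 8 + 40 = 48°C
Mismatches (positions where the bases are not complementary): 3 (at positions 5, 6, 8)
Effective Tm = 48 − 3×5 = 48 − 15 = 33°C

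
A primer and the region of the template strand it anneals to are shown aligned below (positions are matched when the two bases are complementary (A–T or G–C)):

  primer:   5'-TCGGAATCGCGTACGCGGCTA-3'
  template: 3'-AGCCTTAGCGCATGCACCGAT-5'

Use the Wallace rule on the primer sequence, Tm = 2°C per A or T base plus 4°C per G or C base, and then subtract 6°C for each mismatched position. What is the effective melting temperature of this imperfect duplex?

Primer base counts: A=4, T=4, G=7, C=6 → A+T=8, G+C=13
Perfect-match Tm = 2(8) + 4(13) = 16 + 52 = 68°C
Mismatches (positions where the bases are not complementary): 1 (at position 16)
Effective Tm = 68 − 1×6 = 68 − 6 = 62°C

62°C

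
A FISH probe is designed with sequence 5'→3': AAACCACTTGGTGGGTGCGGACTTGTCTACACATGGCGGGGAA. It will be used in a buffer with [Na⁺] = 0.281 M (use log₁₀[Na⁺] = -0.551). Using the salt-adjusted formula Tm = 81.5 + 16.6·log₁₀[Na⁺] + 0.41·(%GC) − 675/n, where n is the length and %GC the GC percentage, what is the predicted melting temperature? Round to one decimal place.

79.5°C

Length n = 43. Base counts: T=9, A=10, G=15, C=9
G+C = 24, so %GC = 24/43 × 100 = 55.814%
Salt term: 16.6 × (-0.551) = -9.147
GC term: 0.41 × 55.814 = 22.884; length term: −675/43 = −15.698
Tm = 81.5 + (-9.147) + 22.884 − 15.698 = 79.539 → 79.5°C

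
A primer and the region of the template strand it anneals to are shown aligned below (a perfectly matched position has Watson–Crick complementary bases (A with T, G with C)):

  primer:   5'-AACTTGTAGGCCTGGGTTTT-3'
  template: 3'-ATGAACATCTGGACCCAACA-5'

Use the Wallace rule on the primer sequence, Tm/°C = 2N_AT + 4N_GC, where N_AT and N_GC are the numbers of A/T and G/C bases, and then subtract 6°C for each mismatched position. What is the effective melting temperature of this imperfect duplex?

Primer base counts: A=3, T=8, G=6, C=3 → A+T=11, G+C=9
Perfect-match Tm = 2(11) + 4(9) = 22 + 36 = 58°C
Mismatches (positions where the bases are not complementary): 3 (at positions 1, 10, 19)
Effective Tm = 58 − 3×6 = 58 − 18 = 40°C

40°C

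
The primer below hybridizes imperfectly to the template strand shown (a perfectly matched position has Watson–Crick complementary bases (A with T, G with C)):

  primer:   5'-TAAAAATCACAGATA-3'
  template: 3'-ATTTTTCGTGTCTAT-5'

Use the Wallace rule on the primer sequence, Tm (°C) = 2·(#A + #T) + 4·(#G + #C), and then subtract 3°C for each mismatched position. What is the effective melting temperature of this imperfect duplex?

33°C

Primer base counts: A=9, T=3, G=1, C=2 → A+T=12, G+C=3
Perfect-match Tm = 2(12) + 4(3) = 24 + 12 = 36°C
Mismatches (positions where the bases are not complementary): 1 (at position 7)
Effective Tm = 36 − 1×3 = 36 − 3 = 33°C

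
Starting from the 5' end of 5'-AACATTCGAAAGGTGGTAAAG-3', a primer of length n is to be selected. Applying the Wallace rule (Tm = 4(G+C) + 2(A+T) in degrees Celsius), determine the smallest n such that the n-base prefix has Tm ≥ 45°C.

First 15 bases: AACATTCGAAAGGTG → Tm = 42°C (< 45°C)
First 16 bases: AACATTCGAAAGGTGG → Tm = 46°C (≥ 45°C)
Since every base adds ≥2°C, Tm only increases with n, so the threshold is first crossed at n = 16.

n = 16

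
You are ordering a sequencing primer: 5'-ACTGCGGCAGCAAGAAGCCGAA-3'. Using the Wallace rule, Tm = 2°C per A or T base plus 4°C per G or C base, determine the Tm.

70°C

Counting bases: A=8, T=1, G=7, C=6
AT pairs contribute 9, GC pairs contribute 13.
Tm = 4·13 + 2·9 = 52 + 18 = 70°C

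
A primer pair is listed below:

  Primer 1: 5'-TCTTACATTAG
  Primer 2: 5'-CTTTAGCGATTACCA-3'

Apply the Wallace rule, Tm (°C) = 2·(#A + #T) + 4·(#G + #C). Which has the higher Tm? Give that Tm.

Primer 2, 42°C

Primer 1: A+T=8, G+C=3 → Tm = 2(8)+4(3) = 28°C
Primer 2: A+T=9, G+C=6 → Tm = 2(9)+4(6) = 42°C
28°C vs 42°C → primer 2 is higher.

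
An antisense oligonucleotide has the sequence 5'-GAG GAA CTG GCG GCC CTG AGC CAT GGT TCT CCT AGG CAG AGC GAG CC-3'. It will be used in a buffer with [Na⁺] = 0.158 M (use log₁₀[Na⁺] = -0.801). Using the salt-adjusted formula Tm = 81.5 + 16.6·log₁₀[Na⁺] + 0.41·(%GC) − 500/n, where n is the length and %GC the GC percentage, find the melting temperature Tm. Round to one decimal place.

84.6°C

Length n = 47. Base counts: T=7, C=14, A=9, G=17
G+C = 31, so %GC = 31/47 × 100 = 65.957%
Salt term: 16.6 × (-0.801) = -13.297
GC term: 0.41 × 65.957 = 27.042; length term: −500/47 = −10.638
Tm = 81.5 + (-13.297) + 27.042 − 10.638 = 84.607 → 84.6°C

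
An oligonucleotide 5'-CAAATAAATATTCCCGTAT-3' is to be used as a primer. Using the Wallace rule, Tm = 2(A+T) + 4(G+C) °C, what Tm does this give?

Counting bases: T=6, A=8, G=1, C=4
AT pairs contribute 14, GC pairs contribute 5.
Tm = 2(14) + 4(5) = 28 + 20 = 48°C

48°C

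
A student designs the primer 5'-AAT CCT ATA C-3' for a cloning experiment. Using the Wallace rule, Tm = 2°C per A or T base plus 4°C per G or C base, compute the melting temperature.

26°C

Base counts: C=3, G=0, A=4, T=3
AT pairs contribute 7, GC pairs contribute 3.
Tm = 2×7 + 4×3 = 26°C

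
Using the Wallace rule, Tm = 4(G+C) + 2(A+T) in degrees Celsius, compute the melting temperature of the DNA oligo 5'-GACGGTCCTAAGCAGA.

G=5, T=2, A=5, C=4
AT pairs contribute 7, GC pairs contribute 9.
Tm = 4·9 + 2·7 = 36 + 14 = 50°C

50°C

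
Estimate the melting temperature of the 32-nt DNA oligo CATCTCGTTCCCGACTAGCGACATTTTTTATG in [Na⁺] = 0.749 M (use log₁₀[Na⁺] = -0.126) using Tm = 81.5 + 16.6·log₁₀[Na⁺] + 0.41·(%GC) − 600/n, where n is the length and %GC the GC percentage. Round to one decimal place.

Length n = 32. Scanning the sequence gives G=5, T=12, A=6, C=9.
G+C = 14, so %GC = 14/32 × 100 = 43.75%
Salt term: 16.6 × (-0.126) = -2.092
GC term: 0.41 × 43.75 = 17.938; length term: −600/32 = −18.75
Tm = 81.5 + (-2.092) + 17.938 − 18.75 = 78.596 → 78.6°C

78.6°C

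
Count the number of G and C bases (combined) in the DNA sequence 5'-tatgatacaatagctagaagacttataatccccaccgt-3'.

14

G=5, T=10, A=14, C=9
Total G or C: 5 + 9 = 14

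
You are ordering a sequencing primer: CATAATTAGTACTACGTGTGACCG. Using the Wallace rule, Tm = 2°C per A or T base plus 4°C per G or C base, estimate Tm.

Base counts: A=7, T=7, C=5, G=5
AT pairs contribute 14, GC pairs contribute 10.
Tm = 4·10 + 2·14 = 40 + 28 = 68°C

68°C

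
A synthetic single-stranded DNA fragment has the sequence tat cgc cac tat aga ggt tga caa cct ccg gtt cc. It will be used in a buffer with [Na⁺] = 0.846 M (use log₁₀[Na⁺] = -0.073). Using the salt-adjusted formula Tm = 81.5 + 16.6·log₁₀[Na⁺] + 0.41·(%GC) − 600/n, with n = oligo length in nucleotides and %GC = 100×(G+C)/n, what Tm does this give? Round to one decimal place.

Length n = 35. Base counts: T=9, C=11, A=8, G=7
G+C = 18, so %GC = 18/35 × 100 = 51.429%
Salt term: 16.6 × (-0.073) = -1.212
GC term: 0.41 × 51.429 = 21.086; length term: −600/35 = −17.143
Tm = 81.5 + (-1.212) + 21.086 − 17.143 = 84.231 → 84.2°C

84.2°C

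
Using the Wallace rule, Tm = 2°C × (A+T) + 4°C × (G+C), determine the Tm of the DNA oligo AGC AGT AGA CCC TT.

A=4, G=3, T=3, C=4
AT pairs contribute 7, GC pairs contribute 7.
Tm = 2(7) + 4(7) = 14 + 28 = 42°C

42°C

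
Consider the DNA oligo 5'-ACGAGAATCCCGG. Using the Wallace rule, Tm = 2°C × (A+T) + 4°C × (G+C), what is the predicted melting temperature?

42°C

T=1, A=4, C=4, G=4
AT pairs contribute 5, GC pairs contribute 8.
Tm = 4·8 + 2·5 = 32 + 10 = 42°C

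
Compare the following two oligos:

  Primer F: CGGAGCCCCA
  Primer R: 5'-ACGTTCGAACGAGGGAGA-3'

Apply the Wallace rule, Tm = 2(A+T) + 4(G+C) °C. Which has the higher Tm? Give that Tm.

Primer F: A+T=2, G+C=8 → Tm = 2(2)+4(8) = 36°C
Primer R: A+T=8, G+C=10 → Tm = 2(8)+4(10) = 56°C
36°C vs 56°C → primer R is higher.

Primer R, 56°C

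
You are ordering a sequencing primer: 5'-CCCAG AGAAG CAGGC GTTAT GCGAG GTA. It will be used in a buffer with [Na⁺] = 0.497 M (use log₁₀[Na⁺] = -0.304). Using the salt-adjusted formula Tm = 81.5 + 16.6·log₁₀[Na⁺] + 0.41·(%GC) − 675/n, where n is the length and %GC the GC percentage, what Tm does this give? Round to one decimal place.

Length n = 28. G=10, A=8, C=6, T=4
G+C = 16, so %GC = 16/28 × 100 = 57.143%
Salt term: 16.6 × (-0.304) = -5.046
GC term: 0.41 × 57.143 = 23.429; length term: −675/28 = −24.107
Tm = 81.5 + (-5.046) + 23.429 − 24.107 = 75.776 → 75.8°C

75.8°C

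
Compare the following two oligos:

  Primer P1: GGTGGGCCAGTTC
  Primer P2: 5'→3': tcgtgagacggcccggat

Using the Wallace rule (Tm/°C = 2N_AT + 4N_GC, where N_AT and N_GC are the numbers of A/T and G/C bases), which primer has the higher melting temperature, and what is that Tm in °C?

Primer P1: A+T=4, G+C=9 → Tm = 2(4)+4(9) = 44°C
Primer P2: A+T=6, G+C=12 → Tm = 2(6)+4(12) = 60°C
44°C vs 60°C → primer P2 is higher.

Primer P2, 60°C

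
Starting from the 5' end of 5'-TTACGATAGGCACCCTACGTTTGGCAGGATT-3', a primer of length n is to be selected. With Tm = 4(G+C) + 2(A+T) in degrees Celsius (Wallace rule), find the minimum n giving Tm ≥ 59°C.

n = 20

First 19 bases: TTACGATAGGCACCCTACG → Tm = 58°C (< 59°C)
First 20 bases: TTACGATAGGCACCCTACGT → Tm = 60°C (≥ 59°C)
Since every base adds ≥2°C, Tm only increases with n, so the threshold is first crossed at n = 20.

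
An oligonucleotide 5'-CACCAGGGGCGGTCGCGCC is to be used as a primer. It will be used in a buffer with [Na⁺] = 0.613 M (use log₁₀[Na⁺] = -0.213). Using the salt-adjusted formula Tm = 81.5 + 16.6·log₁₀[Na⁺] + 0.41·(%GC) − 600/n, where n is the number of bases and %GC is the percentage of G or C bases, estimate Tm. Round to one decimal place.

80.9°C

Length n = 19. T=1, A=2, G=8, C=8
G+C = 16, so %GC = 16/19 × 100 = 84.211%
Salt term: 16.6 × (-0.213) = -3.536
GC term: 0.41 × 84.211 = 34.527; length term: −600/19 = −31.579
Tm = 81.5 + (-3.536) + 34.527 − 31.579 = 80.912 → 80.9°C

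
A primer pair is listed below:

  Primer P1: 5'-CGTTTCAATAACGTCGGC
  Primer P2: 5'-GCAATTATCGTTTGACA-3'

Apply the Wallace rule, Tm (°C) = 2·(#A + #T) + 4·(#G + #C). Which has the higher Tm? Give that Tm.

Primer P1, 54°C

Primer P1: A+T=9, G+C=9 → Tm = 2(9)+4(9) = 54°C
Primer P2: A+T=11, G+C=6 → Tm = 2(11)+4(6) = 46°C
54°C vs 46°C → primer P1 is higher.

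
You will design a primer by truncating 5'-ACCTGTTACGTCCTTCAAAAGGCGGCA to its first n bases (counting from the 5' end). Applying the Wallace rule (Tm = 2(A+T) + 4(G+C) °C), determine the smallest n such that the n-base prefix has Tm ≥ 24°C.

First 8 bases: ACCTGTTA → Tm = 22°C (< 24°C)
First 9 bases: ACCTGTTAC → Tm = 26°C (≥ 24°C)
Since every base adds ≥2°C, Tm only increases with n, so the threshold is first crossed at n = 9.

n = 9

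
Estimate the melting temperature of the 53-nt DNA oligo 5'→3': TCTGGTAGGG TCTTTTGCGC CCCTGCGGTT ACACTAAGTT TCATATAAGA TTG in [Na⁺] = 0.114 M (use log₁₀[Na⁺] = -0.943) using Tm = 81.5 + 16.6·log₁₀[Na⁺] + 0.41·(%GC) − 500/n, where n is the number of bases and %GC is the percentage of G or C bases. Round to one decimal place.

Length n = 53. G=13, A=10, T=19, C=11
G+C = 24, so %GC = 24/53 × 100 = 45.283%
Salt term: 16.6 × (-0.943) = -15.654
GC term: 0.41 × 45.283 = 18.566; length term: −500/53 = −9.434
Tm = 81.5 + (-15.654) + 18.566 − 9.434 = 74.978 → 75.0°C

75.0°C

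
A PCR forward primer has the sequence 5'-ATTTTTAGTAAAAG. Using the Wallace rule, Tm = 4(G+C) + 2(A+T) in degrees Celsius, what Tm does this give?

G=2, T=6, C=0, A=6
AT pairs contribute 12, GC pairs contribute 2.
Tm = 2(12) + 4(2) = 24 + 8 = 32°C

32°C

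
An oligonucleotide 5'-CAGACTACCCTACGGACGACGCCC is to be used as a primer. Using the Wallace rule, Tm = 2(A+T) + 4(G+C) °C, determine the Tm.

80°C

Scanning the sequence gives C=11, G=5, T=2, A=6.
So N_AT = 8 and N_GC = 16.
Tm = 2×8 + 4×16 = 80°C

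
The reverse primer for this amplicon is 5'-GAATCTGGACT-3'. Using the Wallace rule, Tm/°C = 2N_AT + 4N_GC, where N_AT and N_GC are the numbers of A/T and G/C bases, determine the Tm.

32°C

Counting bases: A=3, T=3, C=2, G=3
A+T = 6, G+C = 5
Tm = 2(6) + 4(5) = 12 + 20 = 32°C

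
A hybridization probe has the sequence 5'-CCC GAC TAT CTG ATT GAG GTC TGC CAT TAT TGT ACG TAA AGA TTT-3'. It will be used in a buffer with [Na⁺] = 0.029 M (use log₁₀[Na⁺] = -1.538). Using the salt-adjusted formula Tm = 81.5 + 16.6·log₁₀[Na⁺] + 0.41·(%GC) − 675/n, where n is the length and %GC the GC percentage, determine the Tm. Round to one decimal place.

57.4°C

Length n = 45. A=11, C=9, G=9, T=16
G+C = 18, so %GC = 18/45 × 100 = 40%
Salt term: 16.6 × (-1.538) = -25.531
GC term: 0.41 × 40 = 16.4; length term: −675/45 = −15
Tm = 81.5 + (-25.531) + 16.4 − 15 = 57.369 → 57.4°C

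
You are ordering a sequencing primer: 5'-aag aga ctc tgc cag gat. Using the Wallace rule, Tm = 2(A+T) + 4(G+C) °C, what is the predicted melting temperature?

54°C

Base counts: C=4, A=6, T=3, G=5
So N_AT = 9 and N_GC = 9.
Tm = 2×9 + 4×9 = 54°C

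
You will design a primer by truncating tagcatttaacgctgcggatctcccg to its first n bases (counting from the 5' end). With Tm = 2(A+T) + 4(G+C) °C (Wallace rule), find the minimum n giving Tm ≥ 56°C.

n = 19

First 18 bases: TAGCATTTAACGCTGCGG → Tm = 54°C (< 56°C)
First 19 bases: TAGCATTTAACGCTGCGGA → Tm = 56°C (≥ 56°C)
Since every base adds ≥2°C, Tm only increases with n, so the threshold is first crossed at n = 19.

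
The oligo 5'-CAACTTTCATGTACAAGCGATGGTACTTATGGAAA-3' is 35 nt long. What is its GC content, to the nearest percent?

37%

Base counts: C=6, T=10, A=12, G=7
G+C = 7 + 6 = 13 out of 35 bases
%GC = 13/35 × 100 = 37.14% ≈ 37%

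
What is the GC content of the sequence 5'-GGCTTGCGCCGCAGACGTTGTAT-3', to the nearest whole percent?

61%

Scanning the sequence gives C=6, G=8, A=3, T=6.
G+C = 8 + 6 = 14 out of 23 bases
%GC = 14/23 × 100 = 60.87% ≈ 61%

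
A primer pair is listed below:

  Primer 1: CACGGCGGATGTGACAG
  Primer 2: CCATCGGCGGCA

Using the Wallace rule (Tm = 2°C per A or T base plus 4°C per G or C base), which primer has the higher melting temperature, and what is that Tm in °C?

Primer 1, 56°C

Primer 1: A+T=6, G+C=11 → Tm = 2(6)+4(11) = 56°C
Primer 2: A+T=3, G+C=9 → Tm = 2(3)+4(9) = 42°C
56°C vs 42°C → primer 1 is higher.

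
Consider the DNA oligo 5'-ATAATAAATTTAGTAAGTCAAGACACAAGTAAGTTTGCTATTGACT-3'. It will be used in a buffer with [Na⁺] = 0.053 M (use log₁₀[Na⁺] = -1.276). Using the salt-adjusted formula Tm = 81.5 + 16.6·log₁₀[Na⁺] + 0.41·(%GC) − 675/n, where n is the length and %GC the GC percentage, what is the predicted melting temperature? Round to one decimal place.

Length n = 46. Base counts: G=7, C=5, T=15, A=19
G+C = 12, so %GC = 12/46 × 100 = 26.087%
Salt term: 16.6 × (-1.276) = -21.182
GC term: 0.41 × 26.087 = 10.696; length term: −675/46 = −14.674
Tm = 81.5 + (-21.182) + 10.696 − 14.674 = 56.34 → 56.3°C

56.3°C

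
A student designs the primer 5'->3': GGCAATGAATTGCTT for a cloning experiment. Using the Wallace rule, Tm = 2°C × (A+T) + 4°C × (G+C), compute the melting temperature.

42°C

T=5, A=4, C=2, G=4
AT pairs contribute 9, GC pairs contribute 6.
Tm = 2(9) + 4(6) = 18 + 24 = 42°C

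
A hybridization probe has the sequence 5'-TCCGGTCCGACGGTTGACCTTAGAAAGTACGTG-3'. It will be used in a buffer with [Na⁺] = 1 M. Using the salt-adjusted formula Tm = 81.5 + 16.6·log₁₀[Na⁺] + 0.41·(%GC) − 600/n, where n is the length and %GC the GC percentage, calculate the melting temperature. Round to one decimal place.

85.7°C

Length n = 33. G=10, C=8, A=7, T=8
G+C = 18, so %GC = 18/33 × 100 = 54.545%
Salt term: 16.6 × (0) = 0
GC term: 0.41 × 54.545 = 22.363; length term: −600/33 = −18.182
Tm = 81.5 + (0) + 22.363 − 18.182 = 85.681 → 85.7°C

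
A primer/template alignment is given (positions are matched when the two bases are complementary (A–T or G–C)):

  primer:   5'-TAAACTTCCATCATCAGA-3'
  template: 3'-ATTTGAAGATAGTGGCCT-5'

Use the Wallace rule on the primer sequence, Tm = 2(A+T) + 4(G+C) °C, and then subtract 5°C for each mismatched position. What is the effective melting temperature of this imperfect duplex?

Primer base counts: A=7, T=5, G=1, C=5 → A+T=12, G+C=6
Perfect-match Tm = 2(12) + 4(6) = 24 + 24 = 48°C
Mismatches (positions where the bases are not complementary): 3 (at positions 9, 14, 16)
Effective Tm = 48 − 3×5 = 48 − 15 = 33°C

33°C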